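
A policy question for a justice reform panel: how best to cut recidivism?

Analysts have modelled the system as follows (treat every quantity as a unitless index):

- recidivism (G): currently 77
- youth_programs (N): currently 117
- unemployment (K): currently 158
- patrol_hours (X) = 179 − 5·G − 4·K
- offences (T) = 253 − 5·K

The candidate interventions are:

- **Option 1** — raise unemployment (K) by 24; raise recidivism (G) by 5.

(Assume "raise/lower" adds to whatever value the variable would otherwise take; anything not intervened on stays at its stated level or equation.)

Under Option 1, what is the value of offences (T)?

Option 1 (K + 24, G + 5):
  K = 158 + 24 = 182
  T = 253 − 5·182 = -657

-657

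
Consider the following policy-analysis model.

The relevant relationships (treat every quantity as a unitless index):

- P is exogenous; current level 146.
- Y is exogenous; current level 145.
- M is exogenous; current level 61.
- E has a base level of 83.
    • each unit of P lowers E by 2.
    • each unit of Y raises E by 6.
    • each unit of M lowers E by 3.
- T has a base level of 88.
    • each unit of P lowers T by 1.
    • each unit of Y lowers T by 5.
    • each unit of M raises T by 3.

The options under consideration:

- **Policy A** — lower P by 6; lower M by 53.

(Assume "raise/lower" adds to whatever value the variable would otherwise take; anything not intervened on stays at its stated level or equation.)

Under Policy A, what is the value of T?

Policy A (P − 6, M − 53):
  P = 146 − 6 = 140
  Y = 145
  M = 61 − 53 = 8
  T = 88 − 140 − 5·145 + 3·8 = -753

-753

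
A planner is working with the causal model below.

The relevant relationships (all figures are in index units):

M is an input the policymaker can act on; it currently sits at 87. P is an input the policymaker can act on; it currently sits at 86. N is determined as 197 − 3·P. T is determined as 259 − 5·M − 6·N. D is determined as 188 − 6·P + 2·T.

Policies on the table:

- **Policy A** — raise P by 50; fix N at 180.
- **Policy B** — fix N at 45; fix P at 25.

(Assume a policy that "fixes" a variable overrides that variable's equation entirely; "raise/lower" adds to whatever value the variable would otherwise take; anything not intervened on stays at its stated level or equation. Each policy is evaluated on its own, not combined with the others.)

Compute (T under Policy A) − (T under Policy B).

Policy A (P + 50, N := 180):
  M = 87
  P = 86 + 50 = 136
  N = 180
  T = 259 − 5·87 − 6·180 = -1256
Policy B (N := 45, P := 25):
  M = 87
  P = 25
  N = 45
  T = 259 − 5·87 − 6·45 = -446
T: -1256 − (-446) = -810

-810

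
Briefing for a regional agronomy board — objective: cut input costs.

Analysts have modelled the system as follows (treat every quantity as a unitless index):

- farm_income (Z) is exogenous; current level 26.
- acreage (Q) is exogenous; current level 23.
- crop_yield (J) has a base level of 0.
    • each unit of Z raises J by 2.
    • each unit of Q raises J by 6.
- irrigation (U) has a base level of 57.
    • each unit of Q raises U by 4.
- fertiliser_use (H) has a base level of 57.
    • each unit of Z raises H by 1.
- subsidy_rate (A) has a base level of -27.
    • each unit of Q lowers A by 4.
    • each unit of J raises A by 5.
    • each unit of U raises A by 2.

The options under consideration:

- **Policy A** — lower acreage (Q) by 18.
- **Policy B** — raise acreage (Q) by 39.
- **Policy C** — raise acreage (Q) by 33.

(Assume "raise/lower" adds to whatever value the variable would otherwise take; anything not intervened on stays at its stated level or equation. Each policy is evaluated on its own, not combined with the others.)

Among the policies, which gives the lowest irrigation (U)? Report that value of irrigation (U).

77

Policy A (Q − 18):
  Q = 23 − 18 = 5
  U = 57 + 4·5 = 77
Policy B (Q + 39):
  Q = 23 + 39 = 62
  U = 57 + 4·62 = 305
Policy C (Q + 33):
  Q = 23 + 33 = 56
  U = 57 + 4·56 = 281
Comparing — Policy A: U=77, Policy B: U=305, Policy C: U=281. Lowest is 77 (Policy A).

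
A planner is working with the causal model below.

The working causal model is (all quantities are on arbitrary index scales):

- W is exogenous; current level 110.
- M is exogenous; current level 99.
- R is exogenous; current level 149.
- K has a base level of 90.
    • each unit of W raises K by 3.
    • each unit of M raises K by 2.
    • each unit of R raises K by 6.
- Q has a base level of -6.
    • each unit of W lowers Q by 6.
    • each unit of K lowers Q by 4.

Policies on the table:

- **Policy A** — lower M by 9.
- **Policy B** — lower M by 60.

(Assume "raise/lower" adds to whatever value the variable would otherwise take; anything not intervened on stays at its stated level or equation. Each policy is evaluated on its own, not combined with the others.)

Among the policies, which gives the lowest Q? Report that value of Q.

-6642

Policy A (M − 9):
  W = 110
  M = 99 − 9 = 90
  R = 149
  K = 90 + 3·110 + 2·90 + 6·149 = 1494
  Q = -6 − 6·110 − 4·1494 = -6642
Policy B (M − 60):
  W = 110
  M = 99 − 60 = 39
  R = 149
  K = 90 + 3·110 + 2·39 + 6·149 = 1392
  Q = -6 − 6·110 − 4·1392 = -6234
Comparing — Policy A: Q=-6642, Policy B: Q=-6234. Lowest is -6642 (Policy A).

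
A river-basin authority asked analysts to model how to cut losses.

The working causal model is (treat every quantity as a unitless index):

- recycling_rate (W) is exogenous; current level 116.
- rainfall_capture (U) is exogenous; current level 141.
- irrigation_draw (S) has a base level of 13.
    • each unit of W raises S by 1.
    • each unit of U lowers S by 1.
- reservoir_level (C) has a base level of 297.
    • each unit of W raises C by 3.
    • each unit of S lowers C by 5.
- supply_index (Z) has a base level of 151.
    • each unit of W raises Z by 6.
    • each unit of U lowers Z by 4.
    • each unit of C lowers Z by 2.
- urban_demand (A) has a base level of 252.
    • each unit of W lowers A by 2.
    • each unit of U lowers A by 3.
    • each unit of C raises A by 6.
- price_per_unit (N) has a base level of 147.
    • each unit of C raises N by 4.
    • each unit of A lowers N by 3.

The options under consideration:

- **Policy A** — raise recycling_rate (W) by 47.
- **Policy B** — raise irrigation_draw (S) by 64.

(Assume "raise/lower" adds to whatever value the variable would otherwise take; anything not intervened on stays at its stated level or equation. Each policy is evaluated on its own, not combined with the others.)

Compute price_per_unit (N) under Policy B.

-4034

Policy B (S + 64):
  W = 116
  U = 141
  S = 13 + 116 − 141 (+64 from intervention) = 52
  C = 297 + 3·116 − 5·52 = 385
  A = 252 − 2·116 − 3·141 + 6·385 = 1907
  N = 147 + 4·385 − 3·1907 = -4034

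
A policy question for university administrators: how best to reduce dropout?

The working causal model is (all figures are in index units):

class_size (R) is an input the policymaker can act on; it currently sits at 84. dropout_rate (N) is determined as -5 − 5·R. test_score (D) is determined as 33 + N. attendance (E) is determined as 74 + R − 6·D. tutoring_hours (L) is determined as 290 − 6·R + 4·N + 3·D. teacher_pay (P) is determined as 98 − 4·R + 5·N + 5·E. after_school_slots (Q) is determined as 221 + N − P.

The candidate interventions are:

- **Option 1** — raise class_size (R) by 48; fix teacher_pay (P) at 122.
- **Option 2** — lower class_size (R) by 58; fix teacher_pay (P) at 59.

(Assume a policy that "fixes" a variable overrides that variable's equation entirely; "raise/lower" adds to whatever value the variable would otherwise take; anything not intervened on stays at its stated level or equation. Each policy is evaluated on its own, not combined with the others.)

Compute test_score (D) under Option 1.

Option 1 (R + 48, P := 122):
  R = 84 + 48 = 132
  N = -5 − 5·132 = -665
  D = 33 + (-665) = -632

-632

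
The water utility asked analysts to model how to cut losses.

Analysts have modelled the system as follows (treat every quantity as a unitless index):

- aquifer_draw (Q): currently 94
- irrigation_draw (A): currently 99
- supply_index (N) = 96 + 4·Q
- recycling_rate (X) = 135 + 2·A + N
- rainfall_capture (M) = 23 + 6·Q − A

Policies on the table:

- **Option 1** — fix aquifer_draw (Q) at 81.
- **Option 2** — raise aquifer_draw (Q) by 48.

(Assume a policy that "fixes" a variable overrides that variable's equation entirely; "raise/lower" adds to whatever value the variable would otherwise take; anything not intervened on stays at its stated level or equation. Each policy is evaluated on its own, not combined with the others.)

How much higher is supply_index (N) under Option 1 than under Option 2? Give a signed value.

-244

Option 1 (Q := 81):
  Q = 81
  N = 96 + 4·81 = 420
Option 2 (Q + 48):
  Q = 94 + 48 = 142
  N = 96 + 4·142 = 664
N: 420 − 664 = -244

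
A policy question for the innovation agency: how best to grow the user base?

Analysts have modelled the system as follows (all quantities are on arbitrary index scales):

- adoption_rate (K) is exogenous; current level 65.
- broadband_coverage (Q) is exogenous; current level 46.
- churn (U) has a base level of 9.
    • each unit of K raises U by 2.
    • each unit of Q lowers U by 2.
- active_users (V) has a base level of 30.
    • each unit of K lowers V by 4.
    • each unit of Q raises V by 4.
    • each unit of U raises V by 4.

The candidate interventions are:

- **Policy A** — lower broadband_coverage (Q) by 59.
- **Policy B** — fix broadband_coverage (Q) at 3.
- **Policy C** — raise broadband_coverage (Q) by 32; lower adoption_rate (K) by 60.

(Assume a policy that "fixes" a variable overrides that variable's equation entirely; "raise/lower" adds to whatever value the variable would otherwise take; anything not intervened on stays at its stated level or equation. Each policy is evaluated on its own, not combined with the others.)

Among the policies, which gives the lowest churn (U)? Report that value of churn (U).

Policy A (Q − 59):
  K = 65
  Q = 46 − 59 = -13
  U = 9 + 2·65 − 2·(-13) = 165
Policy B (Q := 3):
  K = 65
  Q = 3
  U = 9 + 2·65 − 2·3 = 133
Policy C (Q + 32, K − 60):
  K = 65 − 60 = 5
  Q = 46 + 32 = 78
  U = 9 + 2·5 − 2·78 = -137
Comparing — Policy A: U=165, Policy B: U=133, Policy C: U=-137. Lowest is -137 (Policy C).

-137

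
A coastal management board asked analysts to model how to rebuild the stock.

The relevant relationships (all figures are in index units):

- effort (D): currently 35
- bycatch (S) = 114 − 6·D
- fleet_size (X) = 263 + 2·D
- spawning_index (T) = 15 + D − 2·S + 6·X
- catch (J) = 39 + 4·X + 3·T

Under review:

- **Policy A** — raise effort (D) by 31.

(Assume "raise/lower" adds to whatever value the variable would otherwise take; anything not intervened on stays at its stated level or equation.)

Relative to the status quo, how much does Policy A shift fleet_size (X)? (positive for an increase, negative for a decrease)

62

Baseline:
  D = 35
  X = 263 + 2·35 = 333
Policy A (D + 31):
  D = 35 + 31 = 66
  X = 263 + 2·66 = 395
Change in X: 395 − 333 = 62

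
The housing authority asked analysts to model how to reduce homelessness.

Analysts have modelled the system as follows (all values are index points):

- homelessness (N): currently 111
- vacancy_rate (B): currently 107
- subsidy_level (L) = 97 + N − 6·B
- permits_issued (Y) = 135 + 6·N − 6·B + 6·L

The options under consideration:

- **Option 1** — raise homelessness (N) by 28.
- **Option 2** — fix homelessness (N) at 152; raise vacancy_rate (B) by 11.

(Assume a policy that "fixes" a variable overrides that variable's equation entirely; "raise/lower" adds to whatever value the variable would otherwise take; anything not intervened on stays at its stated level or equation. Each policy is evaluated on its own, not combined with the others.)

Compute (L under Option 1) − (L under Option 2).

53

Option 1 (N + 28):
  N = 111 + 28 = 139
  B = 107
  L = 97 + 139 − 6·107 = -406
Option 2 (N := 152, B + 11):
  N = 152
  B = 107 + 11 = 118
  L = 97 + 152 − 6·118 = -459
L: -406 − (-459) = 53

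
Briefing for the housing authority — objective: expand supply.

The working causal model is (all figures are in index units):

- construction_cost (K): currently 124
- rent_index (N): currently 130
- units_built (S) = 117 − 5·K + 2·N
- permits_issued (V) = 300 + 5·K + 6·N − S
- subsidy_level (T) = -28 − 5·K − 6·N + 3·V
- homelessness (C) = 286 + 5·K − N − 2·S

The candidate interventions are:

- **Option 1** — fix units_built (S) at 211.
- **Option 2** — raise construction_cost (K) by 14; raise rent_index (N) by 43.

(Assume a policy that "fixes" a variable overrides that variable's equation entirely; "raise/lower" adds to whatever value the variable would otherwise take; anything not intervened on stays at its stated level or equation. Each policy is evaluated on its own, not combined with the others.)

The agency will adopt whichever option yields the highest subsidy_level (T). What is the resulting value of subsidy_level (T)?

Option 1 (S := 211):
  K = 124
  N = 130
  S = 211
  V = 300 + 5·124 + 6·130 − 211 = 1489
  T = -28 − 5·124 − 6·130 + 3·1489 = 3039
Option 2 (K + 14, N + 43):
  K = 124 + 14 = 138
  N = 130 + 43 = 173
  S = 117 − 5·138 + 2·173 = -227
  V = 300 + 5·138 + 6·173 − (-227) = 2255
  T = -28 − 5·138 − 6·173 + 3·2255 = 5009
Comparing — Option 1: T=3039, Option 2: T=5009. Highest is 5009 (Option 2).

5009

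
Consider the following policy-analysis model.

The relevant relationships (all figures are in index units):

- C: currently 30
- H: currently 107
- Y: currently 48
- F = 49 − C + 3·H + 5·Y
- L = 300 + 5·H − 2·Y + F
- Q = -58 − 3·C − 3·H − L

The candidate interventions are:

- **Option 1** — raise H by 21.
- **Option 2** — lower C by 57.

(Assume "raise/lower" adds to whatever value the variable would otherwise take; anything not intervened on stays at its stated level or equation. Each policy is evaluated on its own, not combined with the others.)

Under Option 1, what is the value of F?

643

Option 1 (H + 21):
  C = 30
  H = 107 + 21 = 128
  Y = 48
  F = 49 − 30 + 3·128 + 5·48 = 643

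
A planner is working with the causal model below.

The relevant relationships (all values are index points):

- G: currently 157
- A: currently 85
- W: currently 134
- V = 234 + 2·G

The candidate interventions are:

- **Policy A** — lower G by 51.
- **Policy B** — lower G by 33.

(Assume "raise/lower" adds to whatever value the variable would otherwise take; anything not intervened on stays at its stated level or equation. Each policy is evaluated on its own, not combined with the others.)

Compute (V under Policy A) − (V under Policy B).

Policy A (G − 51):
  G = 157 − 51 = 106
  V = 234 + 2·106 = 446
Policy B (G − 33):
  G = 157 − 33 = 124
  V = 234 + 2·124 = 482
V: 446 − 482 = -36

-36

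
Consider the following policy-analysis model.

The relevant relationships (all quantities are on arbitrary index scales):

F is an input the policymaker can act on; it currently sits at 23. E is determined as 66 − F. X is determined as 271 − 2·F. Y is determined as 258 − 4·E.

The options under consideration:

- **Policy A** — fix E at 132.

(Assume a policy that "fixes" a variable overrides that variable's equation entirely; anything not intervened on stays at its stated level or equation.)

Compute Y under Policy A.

-270

Policy A (E := 132):
  F = 23
  E = 132
  Y = 258 − 4·132 = -270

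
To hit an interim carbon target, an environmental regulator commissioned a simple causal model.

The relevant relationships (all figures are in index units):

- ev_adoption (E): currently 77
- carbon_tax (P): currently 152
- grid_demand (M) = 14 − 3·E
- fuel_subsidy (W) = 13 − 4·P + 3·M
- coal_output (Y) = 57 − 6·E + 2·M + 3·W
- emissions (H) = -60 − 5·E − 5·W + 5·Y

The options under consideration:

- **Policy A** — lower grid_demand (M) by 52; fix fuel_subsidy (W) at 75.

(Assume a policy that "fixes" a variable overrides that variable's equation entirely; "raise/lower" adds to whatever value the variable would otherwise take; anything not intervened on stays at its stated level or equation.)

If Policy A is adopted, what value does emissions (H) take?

-4410

Policy A (M − 52, W := 75):
  E = 77
  P = 152
  M = 14 − 3·77 (−52 from intervention) = -269
  W = 75
  Y = 57 − 6·77 + 2·(-269) + 3·75 = -718
  H = -60 − 5·77 − 5·75 + 5·(-718) = -4410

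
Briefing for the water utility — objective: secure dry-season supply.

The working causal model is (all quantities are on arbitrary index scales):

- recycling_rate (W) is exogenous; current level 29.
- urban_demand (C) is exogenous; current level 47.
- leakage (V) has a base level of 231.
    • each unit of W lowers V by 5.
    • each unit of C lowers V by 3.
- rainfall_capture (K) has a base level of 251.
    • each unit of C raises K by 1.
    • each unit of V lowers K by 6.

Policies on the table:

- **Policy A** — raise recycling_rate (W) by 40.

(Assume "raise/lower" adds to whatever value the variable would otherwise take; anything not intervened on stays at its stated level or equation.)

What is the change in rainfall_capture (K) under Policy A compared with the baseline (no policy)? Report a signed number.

1200

Baseline:
  W = 29
  C = 47
  V = 231 − 5·29 − 3·47 = -55
  K = 251 + 47 − 6·(-55) = 628
Policy A (W + 40):
  W = 29 + 40 = 69
  C = 47
  V = 231 − 5·69 − 3·47 = -255
  K = 251 + 47 − 6·(-255) = 1828
Change in K: 1828 − 628 = 1200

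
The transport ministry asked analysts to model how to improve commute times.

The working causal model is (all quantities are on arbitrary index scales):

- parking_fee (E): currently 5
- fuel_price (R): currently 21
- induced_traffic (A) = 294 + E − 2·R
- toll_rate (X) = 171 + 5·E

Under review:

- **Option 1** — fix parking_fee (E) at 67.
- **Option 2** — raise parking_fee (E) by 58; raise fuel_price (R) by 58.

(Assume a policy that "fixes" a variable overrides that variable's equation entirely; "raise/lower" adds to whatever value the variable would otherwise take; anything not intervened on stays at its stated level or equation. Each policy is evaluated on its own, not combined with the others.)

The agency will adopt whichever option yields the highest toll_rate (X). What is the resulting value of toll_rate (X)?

Option 1 (E := 67):
  E = 67
  X = 171 + 5·67 = 506
Option 2 (E + 58, R + 58):
  E = 5 + 58 = 63
  X = 171 + 5·63 = 486
Comparing — Option 1: X=506, Option 2: X=486. Highest is 506 (Option 1).

506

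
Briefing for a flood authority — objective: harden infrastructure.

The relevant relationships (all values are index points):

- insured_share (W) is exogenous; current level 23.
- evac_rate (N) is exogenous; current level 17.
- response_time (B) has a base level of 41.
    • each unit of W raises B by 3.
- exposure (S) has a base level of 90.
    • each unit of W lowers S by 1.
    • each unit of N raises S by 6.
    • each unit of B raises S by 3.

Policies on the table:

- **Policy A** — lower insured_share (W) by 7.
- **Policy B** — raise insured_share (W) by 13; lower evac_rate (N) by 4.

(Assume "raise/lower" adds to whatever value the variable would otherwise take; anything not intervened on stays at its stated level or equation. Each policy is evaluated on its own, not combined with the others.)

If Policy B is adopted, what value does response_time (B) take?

149

Policy B (W + 13, N − 4):
  W = 23 + 13 = 36
  B = 41 + 3·36 = 149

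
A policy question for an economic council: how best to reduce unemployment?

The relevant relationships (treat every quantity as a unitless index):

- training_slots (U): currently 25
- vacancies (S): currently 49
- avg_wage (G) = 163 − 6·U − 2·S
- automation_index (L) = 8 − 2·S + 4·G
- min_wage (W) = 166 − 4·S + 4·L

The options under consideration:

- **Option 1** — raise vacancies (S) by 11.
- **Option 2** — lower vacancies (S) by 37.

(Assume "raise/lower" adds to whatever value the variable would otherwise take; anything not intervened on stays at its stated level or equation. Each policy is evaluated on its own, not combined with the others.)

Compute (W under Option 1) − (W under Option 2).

-2112

Option 1 (S + 11):
  U = 25
  S = 49 + 11 = 60
  G = 163 − 6·25 − 2·60 = -107
  L = 8 − 2·60 + 4·(-107) = -540
  W = 166 − 4·60 + 4·(-540) = -2234
Option 2 (S − 37):
  U = 25
  S = 49 − 37 = 12
  G = 163 − 6·25 − 2·12 = -11
  L = 8 − 2·12 + 4·(-11) = -60
  W = 166 − 4·12 + 4·(-60) = -122
W: -2234 − (-122) = -2112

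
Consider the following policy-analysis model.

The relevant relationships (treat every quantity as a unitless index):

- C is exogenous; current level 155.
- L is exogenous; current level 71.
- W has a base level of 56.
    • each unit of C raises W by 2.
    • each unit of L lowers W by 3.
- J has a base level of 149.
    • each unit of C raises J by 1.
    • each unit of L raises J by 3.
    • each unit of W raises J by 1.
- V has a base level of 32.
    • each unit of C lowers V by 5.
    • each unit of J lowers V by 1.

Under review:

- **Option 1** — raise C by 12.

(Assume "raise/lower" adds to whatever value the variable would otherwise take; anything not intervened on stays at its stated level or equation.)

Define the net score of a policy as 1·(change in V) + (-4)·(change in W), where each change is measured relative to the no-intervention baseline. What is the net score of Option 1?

Baseline:
  C = 155
  L = 71
  W = 56 + 2·155 − 3·71 = 153
  J = 149 + 155 + 3·71 + 153 = 670
  V = 32 − 5·155 − 670 = -1413
Option 1 (C + 12):
  C = 155 + 12 = 167
  L = 71
  W = 56 + 2·167 − 3·71 = 177
  J = 149 + 167 + 3·71 + 177 = 706
  V = 32 − 5·167 − 706 = -1509
ΔV = -1509 − (-1413) = -96; ΔW = 177 − 153 = 24
Score = 1·(-96) + (-4)·24 = -192

-192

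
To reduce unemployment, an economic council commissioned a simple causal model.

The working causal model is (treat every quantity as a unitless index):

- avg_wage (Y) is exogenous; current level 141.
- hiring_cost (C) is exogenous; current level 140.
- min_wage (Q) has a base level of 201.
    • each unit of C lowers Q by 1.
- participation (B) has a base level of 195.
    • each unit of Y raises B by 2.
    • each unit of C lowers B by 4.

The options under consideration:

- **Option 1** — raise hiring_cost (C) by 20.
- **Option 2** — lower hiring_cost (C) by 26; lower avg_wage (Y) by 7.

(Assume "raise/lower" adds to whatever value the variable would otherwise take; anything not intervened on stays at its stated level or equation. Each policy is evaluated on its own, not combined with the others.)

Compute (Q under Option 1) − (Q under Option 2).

-46

Option 1 (C + 20):
  C = 140 + 20 = 160
  Q = 201 − 160 = 41
Option 2 (C − 26, Y − 7):
  C = 140 − 26 = 114
  Q = 201 − 114 = 87
Q: 41 − 87 = -46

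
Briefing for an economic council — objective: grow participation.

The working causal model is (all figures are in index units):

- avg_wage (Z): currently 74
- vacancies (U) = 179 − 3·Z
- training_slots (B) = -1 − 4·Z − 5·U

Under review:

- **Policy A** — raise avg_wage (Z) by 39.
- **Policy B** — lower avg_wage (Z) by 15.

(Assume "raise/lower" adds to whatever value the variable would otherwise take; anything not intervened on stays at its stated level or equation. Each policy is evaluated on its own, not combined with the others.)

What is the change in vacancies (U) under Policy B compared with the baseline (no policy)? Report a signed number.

45

Baseline:
  Z = 74
  U = 179 − 3·74 = -43
Policy B (Z − 15):
  Z = 74 − 15 = 59
  U = 179 − 3·59 = 2
Change in U: 2 − (-43) = 45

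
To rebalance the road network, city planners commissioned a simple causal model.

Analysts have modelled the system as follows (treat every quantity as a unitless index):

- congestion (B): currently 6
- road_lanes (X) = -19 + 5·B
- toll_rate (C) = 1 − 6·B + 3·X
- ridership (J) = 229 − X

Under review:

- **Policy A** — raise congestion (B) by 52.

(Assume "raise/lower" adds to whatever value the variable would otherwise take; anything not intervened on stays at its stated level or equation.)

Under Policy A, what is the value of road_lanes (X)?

Policy A (B + 52):
  B = 6 + 52 = 58
  X = -19 + 5·58 = 271

271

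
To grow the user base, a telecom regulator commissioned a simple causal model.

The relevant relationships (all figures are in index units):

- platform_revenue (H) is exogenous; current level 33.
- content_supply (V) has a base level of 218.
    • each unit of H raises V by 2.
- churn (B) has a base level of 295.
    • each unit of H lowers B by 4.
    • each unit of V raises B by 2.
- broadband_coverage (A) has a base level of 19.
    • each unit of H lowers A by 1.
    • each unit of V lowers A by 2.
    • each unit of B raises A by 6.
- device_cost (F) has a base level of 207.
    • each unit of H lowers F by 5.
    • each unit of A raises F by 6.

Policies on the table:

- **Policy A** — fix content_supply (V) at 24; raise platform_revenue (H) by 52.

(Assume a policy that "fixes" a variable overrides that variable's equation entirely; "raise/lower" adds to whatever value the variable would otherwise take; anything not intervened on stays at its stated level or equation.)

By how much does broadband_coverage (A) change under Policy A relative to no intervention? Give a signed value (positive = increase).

-3900

Baseline:
  H = 33
  V = 218 + 2·33 = 284
  B = 295 − 4·33 + 2·284 = 731
  A = 19 − 33 − 2·284 + 6·731 = 3804
Policy A (V := 24, H + 52):
  H = 33 + 52 = 85
  V = 24
  B = 295 − 4·85 + 2·24 = 3
  A = 19 − 85 − 2·24 + 6·3 = -96
Change in A: -96 − 3804 = -3900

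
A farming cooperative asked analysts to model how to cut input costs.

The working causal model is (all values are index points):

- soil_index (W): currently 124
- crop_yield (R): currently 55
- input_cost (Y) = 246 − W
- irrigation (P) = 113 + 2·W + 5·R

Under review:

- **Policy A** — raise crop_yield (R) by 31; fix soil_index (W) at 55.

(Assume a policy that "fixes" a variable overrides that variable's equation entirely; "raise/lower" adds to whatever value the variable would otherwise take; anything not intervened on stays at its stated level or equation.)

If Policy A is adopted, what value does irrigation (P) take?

Policy A (R + 31, W := 55):
  W = 55
  R = 55 + 31 = 86
  P = 113 + 2·55 + 5·86 = 653

653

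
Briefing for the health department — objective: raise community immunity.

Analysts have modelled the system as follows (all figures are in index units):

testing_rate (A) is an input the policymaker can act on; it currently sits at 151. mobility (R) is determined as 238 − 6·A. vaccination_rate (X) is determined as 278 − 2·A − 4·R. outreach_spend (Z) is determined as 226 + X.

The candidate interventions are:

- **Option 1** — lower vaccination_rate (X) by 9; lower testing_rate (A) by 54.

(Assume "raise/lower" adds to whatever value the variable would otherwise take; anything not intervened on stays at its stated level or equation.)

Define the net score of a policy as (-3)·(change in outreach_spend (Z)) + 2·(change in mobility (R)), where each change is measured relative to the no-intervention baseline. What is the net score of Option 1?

Baseline:
  A = 151
  R = 238 − 6·151 = -668
  X = 278 − 2·151 − 4·(-668) = 2648
  Z = 226 + 2648 = 2874
Option 1 (X − 9, A − 54):
  A = 151 − 54 = 97
  R = 238 − 6·97 = -344
  X = 278 − 2·97 − 4·(-344) (−9 from intervention) = 1451
  Z = 226 + 1451 = 1677
ΔZ = 1677 − 2874 = -1197; ΔR = -344 − (-668) = 324
Score = (-3)·(-1197) + 2·324 = 4239

4239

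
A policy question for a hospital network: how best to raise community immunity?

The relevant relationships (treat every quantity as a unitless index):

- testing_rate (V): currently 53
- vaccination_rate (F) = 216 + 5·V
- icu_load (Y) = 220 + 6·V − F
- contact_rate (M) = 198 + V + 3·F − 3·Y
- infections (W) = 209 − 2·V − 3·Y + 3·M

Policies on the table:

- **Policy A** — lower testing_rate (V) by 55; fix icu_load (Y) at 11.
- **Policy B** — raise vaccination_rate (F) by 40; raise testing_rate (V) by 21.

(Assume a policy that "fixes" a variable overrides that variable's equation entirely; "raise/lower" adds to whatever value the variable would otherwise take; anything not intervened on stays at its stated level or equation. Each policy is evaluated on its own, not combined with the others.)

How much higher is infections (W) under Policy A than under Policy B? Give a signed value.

-3532

Policy A (V − 55, Y := 11):
  V = 53 − 55 = -2
  F = 216 + 5·(-2) = 206
  Y = 11
  M = 198 + (-2) + 3·206 − 3·11 = 781
  W = 209 − 2·(-2) − 3·11 + 3·781 = 2523
Policy B (F + 40, V + 21):
  V = 53 + 21 = 74
  F = 216 + 5·74 (+40 from intervention) = 626
  Y = 220 + 6·74 − 626 = 38
  M = 198 + 74 + 3·626 − 3·38 = 2036
  W = 209 − 2·74 − 3·38 + 3·2036 = 6055
W: 2523 − 6055 = -3532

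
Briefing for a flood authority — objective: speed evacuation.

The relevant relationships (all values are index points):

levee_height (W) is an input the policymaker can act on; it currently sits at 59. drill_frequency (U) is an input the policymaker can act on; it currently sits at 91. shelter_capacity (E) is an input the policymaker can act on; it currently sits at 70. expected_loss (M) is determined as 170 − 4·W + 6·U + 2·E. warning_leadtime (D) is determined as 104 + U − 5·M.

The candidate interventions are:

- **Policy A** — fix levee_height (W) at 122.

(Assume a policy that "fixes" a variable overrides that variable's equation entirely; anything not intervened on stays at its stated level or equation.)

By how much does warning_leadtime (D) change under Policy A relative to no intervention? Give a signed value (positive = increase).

Baseline:
  W = 59
  U = 91
  E = 70
  M = 170 − 4·59 + 6·91 + 2·70 = 620
  D = 104 + 91 − 5·620 = -2905
Policy A (W := 122):
  W = 122
  U = 91
  E = 70
  M = 170 − 4·122 + 6·91 + 2·70 = 368
  D = 104 + 91 − 5·368 = -1645
Change in D: -1645 − (-2905) = 1260

1260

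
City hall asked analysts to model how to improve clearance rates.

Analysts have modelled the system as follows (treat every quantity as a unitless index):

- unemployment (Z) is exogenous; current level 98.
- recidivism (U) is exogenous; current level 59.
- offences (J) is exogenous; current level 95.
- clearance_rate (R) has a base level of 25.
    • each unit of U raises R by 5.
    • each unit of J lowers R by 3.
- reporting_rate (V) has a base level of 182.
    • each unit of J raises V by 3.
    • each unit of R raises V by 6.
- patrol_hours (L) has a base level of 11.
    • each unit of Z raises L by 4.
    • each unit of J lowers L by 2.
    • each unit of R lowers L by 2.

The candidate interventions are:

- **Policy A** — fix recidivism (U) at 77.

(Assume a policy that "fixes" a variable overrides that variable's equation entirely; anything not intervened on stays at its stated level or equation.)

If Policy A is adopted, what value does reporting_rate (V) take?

1217

Policy A (U := 77):
  U = 77
  J = 95
  R = 25 + 5·77 − 3·95 = 125
  V = 182 + 3·95 + 6·125 = 1217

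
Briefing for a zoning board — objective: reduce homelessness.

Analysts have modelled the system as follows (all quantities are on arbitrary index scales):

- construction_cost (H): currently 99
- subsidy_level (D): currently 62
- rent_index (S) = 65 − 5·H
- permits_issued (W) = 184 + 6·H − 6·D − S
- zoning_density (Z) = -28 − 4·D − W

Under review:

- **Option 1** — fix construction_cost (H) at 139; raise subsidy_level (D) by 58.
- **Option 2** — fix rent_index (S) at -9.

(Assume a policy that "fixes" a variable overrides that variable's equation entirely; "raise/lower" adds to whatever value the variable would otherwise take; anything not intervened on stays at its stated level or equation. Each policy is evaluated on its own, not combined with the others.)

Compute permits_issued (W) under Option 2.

415

Option 2 (S := -9):
  H = 99
  D = 62
  S = -9
  W = 184 + 6·99 − 6·62 − (-9) = 415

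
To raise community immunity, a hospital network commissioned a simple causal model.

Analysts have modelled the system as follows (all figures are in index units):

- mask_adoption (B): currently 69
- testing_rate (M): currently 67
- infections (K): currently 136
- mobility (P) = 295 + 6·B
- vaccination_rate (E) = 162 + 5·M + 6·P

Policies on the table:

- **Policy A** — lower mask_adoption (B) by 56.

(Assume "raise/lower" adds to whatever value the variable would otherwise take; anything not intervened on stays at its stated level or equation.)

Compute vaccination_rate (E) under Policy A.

2735

Policy A (B − 56):
  B = 69 − 56 = 13
  M = 67
  P = 295 + 6·13 = 373
  E = 162 + 5·67 + 6·373 = 2735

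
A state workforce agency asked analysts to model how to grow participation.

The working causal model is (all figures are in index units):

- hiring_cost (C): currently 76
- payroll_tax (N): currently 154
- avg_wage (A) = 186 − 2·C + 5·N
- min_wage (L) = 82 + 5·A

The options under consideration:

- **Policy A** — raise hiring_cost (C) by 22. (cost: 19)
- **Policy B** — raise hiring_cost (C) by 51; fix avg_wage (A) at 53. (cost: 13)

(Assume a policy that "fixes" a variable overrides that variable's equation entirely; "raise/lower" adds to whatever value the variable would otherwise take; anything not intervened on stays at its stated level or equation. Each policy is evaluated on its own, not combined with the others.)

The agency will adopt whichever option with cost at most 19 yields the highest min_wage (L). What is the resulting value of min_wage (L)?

3882

Policy A (C + 22):
  C = 76 + 22 = 98
  N = 154
  A = 186 − 2·98 + 5·154 = 760
  L = 82 + 5·760 = 3882
Policy B (C + 51, A := 53):
  C = 76 + 51 = 127
  N = 154
  A = 53
  L = 82 + 5·53 = 347
Comparing — Policy A: L=3882, Policy B: L=347. Highest is 3882 (Policy A).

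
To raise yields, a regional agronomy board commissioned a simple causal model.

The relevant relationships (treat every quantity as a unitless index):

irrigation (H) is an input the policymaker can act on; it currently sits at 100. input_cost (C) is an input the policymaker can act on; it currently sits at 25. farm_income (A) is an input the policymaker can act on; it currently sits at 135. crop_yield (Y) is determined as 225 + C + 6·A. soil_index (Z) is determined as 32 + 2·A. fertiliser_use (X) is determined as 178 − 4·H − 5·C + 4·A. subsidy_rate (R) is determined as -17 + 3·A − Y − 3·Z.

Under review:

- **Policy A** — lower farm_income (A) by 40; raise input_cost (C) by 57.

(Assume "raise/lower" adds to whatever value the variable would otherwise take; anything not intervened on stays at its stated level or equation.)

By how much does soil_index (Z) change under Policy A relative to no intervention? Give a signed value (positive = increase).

Baseline:
  A = 135
  Z = 32 + 2·135 = 302
Policy A (A − 40, C + 57):
  A = 135 − 40 = 95
  Z = 32 + 2·95 = 222
Change in Z: 222 − 302 = -80

-80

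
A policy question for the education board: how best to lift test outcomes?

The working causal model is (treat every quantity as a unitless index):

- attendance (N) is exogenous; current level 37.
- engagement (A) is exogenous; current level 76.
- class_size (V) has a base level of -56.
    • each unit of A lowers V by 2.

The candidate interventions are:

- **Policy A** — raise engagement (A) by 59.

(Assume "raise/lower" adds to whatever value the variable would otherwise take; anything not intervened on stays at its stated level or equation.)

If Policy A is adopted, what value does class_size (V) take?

Policy A (A + 59):
  A = 76 + 59 = 135
  V = -56 − 2·135 = -326

-326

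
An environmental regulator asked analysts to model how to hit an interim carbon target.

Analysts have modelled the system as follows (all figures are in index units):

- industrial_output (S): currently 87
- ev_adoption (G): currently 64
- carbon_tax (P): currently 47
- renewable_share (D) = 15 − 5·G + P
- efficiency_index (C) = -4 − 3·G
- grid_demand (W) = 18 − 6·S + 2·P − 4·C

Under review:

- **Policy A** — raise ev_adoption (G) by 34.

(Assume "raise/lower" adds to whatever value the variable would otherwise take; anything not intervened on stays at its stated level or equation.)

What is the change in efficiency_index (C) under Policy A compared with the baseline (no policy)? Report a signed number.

Baseline:
  G = 64
  C = -4 − 3·64 = -196
Policy A (G + 34):
  G = 64 + 34 = 98
  C = -4 − 3·98 = -298
Change in C: -298 − (-196) = -102

-102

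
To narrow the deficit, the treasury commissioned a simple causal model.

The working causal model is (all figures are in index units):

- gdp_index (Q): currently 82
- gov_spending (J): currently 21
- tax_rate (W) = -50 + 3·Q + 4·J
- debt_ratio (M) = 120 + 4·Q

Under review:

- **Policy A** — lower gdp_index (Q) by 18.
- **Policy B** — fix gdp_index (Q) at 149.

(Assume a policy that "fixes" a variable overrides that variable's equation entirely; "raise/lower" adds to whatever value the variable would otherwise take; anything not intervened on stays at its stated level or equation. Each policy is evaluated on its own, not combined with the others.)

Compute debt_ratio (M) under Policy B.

716

Policy B (Q := 149):
  Q = 149
  M = 120 + 4·149 = 716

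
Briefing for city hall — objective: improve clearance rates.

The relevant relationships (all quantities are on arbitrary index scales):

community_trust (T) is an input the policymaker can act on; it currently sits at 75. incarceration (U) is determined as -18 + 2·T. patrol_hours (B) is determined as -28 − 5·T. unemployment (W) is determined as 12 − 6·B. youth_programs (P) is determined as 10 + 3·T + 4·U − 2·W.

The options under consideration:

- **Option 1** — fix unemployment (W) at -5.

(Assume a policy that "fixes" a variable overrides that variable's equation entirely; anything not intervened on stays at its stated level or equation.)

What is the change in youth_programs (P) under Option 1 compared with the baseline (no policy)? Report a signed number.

4870

Baseline:
  T = 75
  U = -18 + 2·75 = 132
  B = -28 − 5·75 = -403
  W = 12 − 6·(-403) = 2430
  P = 10 + 3·75 + 4·132 − 2·2430 = -4097
Option 1 (W := -5):
  T = 75
  U = -18 + 2·75 = 132
  B = -28 − 5·75 = -403
  W = -5
  P = 10 + 3·75 + 4·132 − 2·(-5) = 773
Change in P: 773 − (-4097) = 4870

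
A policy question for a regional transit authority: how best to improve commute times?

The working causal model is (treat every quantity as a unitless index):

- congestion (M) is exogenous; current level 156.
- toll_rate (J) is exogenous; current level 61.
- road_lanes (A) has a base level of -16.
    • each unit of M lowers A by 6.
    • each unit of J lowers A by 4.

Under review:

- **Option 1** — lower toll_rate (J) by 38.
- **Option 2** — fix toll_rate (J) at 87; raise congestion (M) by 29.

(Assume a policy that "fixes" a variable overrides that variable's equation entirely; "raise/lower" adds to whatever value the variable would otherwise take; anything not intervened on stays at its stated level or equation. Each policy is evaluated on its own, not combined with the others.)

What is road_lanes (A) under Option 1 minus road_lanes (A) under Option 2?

430

Option 1 (J − 38):
  M = 156
  J = 61 − 38 = 23
  A = -16 − 6·156 − 4·23 = -1044
Option 2 (J := 87, M + 29):
  M = 156 + 29 = 185
  J = 87
  A = -16 − 6·185 − 4·87 = -1474
A: -1044 − (-1474) = 430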